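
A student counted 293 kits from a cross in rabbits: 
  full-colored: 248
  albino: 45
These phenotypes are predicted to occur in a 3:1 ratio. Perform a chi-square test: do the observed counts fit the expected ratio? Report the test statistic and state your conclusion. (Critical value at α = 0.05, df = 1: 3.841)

14.527; not consistent

Total ratio parts = 4. Expected numbers out of 293:
  full-colored: 293 × 3/4 = 219.75
  albino: 293 × 1/4 = 73.25
χ² = Σ (O − E)² / E
  full-colored: (248 − 219.75)² / 219.75 = 3.6317
  albino: (45 − 73.25)² / 73.25 = 10.8951
χ² = 3.6317 + 10.8951 = 14.5268 ≈ 14.527
Degrees of freedom = 2 − 1 = 1; critical value at α = 0.05 is 3.841.
Since 14.527 > 3.841, we reject the null hypothesis — the data do not fit the 3:1 ratio.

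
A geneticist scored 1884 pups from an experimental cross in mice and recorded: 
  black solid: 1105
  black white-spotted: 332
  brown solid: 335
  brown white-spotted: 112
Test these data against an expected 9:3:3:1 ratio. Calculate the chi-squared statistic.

Expected counts for N = 1884 under a 9:3:3:1 ratio (total parts = 16):
  black solid: 1884 × 9/16 = 1059.75
  black white-spotted: 1884 × 3/16 = 353.25
  brown solid: 1884 × 3/16 = 353.25
  brown white-spotted: 1884 × 1/16 = 117.75
χ² = Σ (O − E)² / E
  black solid: (1105 − 1059.75)² / 1059.75 = 1.9321
  black white-spotted: (332 − 353.25)² / 353.25 = 1.2783
  brown solid: (335 − 353.25)² / 353.25 = 0.9429
  brown white-spotted: (112 − 117.75)² / 117.75 = 0.2808
χ² = 1.9321 + 1.2783 + 0.9429 + 0.2808 = 4.4341 ≈ 4.434

4.434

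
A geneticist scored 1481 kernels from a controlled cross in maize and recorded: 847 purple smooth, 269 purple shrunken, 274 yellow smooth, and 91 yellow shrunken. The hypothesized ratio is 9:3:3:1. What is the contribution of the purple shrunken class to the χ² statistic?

0.272

Total ratio parts = 16. Expected numbers out of 1481:
  purple smooth: 1481 × 9/16 = 833.0625
  purple shrunken: 1481 × 3/16 = 277.6875
  yellow smooth: 1481 × 3/16 = 277.6875
  yellow shrunken: 1481 × 1/16 = 92.5625
Contribution of purple shrunken: (269 − 277.6875)² / 277.6875 = 0.2718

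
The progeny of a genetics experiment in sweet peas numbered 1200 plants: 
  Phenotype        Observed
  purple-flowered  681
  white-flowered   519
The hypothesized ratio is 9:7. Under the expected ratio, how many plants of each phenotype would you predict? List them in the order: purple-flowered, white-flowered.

The 9:7 ratio has 16 parts, so with N = 1200 the expected counts are:
  purple-flowered: 1200 × 9/16 = 675
  white-flowered: 1200 × 7/16 = 525

675, 525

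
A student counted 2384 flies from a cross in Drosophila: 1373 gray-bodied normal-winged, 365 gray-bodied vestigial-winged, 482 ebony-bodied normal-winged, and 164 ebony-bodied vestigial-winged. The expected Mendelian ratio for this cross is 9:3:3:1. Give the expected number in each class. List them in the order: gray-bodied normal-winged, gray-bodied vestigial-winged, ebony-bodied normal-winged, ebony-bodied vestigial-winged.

1341, 447, 447, 149

The 9:3:3:1 ratio has 16 parts, so with N = 2384 the expected counts are:
  gray-bodied normal-winged: 2384 × 9/16 = 1341
  gray-bodied vestigial-winged: 2384 × 3/16 = 447
  ebony-bodied normal-winged: 2384 × 3/16 = 447
  ebony-bodied vestigial-winged: 2384 × 1/16 = 149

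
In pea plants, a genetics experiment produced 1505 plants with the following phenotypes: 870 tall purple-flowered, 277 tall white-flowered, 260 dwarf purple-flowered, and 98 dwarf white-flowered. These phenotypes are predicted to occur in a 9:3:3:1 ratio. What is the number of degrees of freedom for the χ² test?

A goodness-of-fit test with 4 phenotype classes has df = 4 − 1 = 3.

3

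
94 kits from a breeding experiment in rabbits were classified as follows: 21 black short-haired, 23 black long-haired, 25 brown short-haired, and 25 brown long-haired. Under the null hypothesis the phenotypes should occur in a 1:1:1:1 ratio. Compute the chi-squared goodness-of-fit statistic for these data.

0.468

Total ratio parts = 4. Expected numbers out of 94:
  black short-haired: 94 × 1/4 = 23.5
  black long-haired: 94 × 1/4 = 23.5
  brown short-haired: 94 × 1/4 = 23.5
  brown long-haired: 94 × 1/4 = 23.5
χ² = Σ (O − E)² / E
  black short-haired: (21 − 23.5)² / 23.5 = 0.2660
  black long-haired: (23 − 23.5)² / 23.5 = 0.0106
  brown short-haired: (25 − 23.5)² / 23.5 = 0.0957
  brown long-haired: (25 − 23.5)² / 23.5 = 0.0957
χ² = 0.2660 + 0.0106 + 0.0957 + 0.0957 = 0.468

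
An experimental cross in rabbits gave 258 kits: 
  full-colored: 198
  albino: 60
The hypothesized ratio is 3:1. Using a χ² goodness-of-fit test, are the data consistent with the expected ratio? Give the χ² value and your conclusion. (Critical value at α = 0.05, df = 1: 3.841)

Under the 3:1 hypothesis (Σ ratio = 4, N = 258):
  full-colored: 258 × 3/4 = 193.5
  albino: 258 × 1/4 = 64.5
χ² = Σ (O − E)² / E
  full-colored: (198 − 193.5)² / 193.5 = 0.1047
  albino: (60 − 64.5)² / 64.5 = 0.3140
χ² = 0.1047 + 0.3140 = 0.4187 ≈ 0.419
Degrees of freedom = 2 − 1 = 1; critical value at α = 0.05 is 3.841.
Since 0.419 < 3.841, we fail to reject the null hypothesis — the data are consistent with the 3:1 ratio.

0.419; consistent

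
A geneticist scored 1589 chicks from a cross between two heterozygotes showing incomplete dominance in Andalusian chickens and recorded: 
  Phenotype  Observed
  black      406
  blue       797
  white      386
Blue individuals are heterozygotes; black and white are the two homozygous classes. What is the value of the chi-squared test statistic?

With incomplete dominance, a heterozygote × heterozygote cross gives a 1:2:1 phenotypic ratio.
The 1:2:1 ratio has 4 parts, so with N = 1589 the expected counts are:
  black: 1589 × 1/4 = 397.25
  blue: 1589 × 2/4 = 794.5
  white: 1589 × 1/4 = 397.25
χ² = Σ (O − E)² / E
  black: (406 − 397.25)² / 397.25 = 0.1927
  blue: (797 − 794.5)² / 794.5 = 0.0079
  white: (386 − 397.25)² / 397.25 = 0.3186
χ² = 0.1927 + 0.0079 + 0.3186 = 0.5192 ≈ 0.519

0.519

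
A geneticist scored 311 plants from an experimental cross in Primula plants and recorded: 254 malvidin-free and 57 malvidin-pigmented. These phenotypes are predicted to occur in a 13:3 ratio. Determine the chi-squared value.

Total ratio parts = 16. Expected numbers out of 311:
  malvidin-free: 311 × 13/16 = 252.6875
  malvidin-pigmented: 311 × 3/16 = 58.3125
χ² = Σ (O − E)² / E
  malvidin-free: (254 − 252.6875)² / 252.6875 = 0.0068
  malvidin-pigmented: (57 − 58.3125)² / 58.3125 = 0.0295
χ² = 0.0068 + 0.0295 = 0.0363 ≈ 0.036

0.036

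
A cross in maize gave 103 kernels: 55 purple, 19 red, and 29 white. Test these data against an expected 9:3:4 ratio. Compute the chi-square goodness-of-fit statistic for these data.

Total ratio parts = 16. Expected numbers out of 103:
  purple: 103 × 9/16 = 57.9375
  red: 103 × 3/16 = 19.3125
  white: 103 × 4/16 = 25.75
χ² = Σ (O − E)² / E
  purple: (55 − 57.9375)² / 57.9375 = 0.1489
  red: (19 − 19.3125)² / 19.3125 = 0.0051
  white: (29 − 25.75)² / 25.75 = 0.4102
χ² = 0.1489 + 0.0051 + 0.4102 = 0.5642 ≈ 0.564

0.564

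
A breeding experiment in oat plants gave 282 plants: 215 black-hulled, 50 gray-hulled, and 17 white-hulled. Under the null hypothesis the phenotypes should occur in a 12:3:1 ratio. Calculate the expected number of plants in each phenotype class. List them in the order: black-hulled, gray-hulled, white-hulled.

Expected counts for N = 282 under a 12:3:1 ratio (total parts = 16):
  black-hulled: 282 × 12/16 = 211.5
  gray-hulled: 282 × 3/16 = 52.875
  white-hulled: 282 × 1/16 = 17.625

211.5, 52.875, 17.625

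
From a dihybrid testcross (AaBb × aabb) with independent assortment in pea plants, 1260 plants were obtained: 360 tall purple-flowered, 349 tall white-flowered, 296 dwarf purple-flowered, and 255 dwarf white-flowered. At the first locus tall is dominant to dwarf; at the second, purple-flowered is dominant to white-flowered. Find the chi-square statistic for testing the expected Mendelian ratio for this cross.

22.673

A dihybrid testcross with independent assortment gives a 1:1:1:1 ratio.
Total ratio parts = 4. Expected numbers out of 1260:
  tall purple-flowered: 1260 × 1/4 = 315
  tall white-flowered: 1260 × 1/4 = 315
  dwarf purple-flowered: 1260 × 1/4 = 315
  dwarf white-flowered: 1260 × 1/4 = 315
χ² = Σ (O − E)² / E
  tall purple-flowered: (360 − 315)² / 315 = 6.4286
  tall white-flowered: (349 − 315)² / 315 = 3.6698
  dwarf purple-flowered: (296 − 315)² / 315 = 1.1460
  dwarf white-flowered: (255 − 315)² / 315 = 11.4286
χ² = 6.4286 + 3.6698 + 1.1460 + 11.4286 = 22.673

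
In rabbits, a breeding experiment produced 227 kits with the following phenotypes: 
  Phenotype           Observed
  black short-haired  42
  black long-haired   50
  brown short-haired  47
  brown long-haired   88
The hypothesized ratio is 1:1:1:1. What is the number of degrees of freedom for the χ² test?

A goodness-of-fit test with 4 phenotype classes has df = 4 − 1 = 3.

3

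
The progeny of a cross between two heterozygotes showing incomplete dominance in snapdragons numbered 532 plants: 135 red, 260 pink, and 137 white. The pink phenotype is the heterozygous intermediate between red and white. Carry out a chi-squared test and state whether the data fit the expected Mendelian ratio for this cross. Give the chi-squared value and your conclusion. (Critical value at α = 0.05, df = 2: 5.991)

With incomplete dominance, a heterozygote × heterozygote cross gives a 1:2:1 phenotypic ratio.
Total ratio parts = 4. Expected numbers out of 532:
  red: 532 × 1/4 = 133
  pink: 532 × 2/4 = 266
  white: 532 × 1/4 = 133
χ² = Σ (O − E)² / E
  red: (135 − 133)² / 133 = 0.0301
  pink: (260 − 266)² / 266 = 0.1353
  white: (137 − 133)² / 133 = 0.1203
χ² = 0.0301 + 0.1353 + 0.1203 = 0.2857 ≈ 0.286
Degrees of freedom = 3 − 1 = 2; critical value at α = 0.05 is 5.991.
Since 0.286 < 5.991, we fail to reject the null hypothesis — the data are consistent with the 1:2:1 ratio.

0.286; consistent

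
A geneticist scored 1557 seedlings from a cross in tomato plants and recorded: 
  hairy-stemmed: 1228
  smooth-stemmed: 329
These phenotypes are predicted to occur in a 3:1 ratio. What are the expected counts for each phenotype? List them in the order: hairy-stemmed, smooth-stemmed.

The 3:1 ratio has 4 parts, so with N = 1557 the expected counts are:
  hairy-stemmed: 1557 × 3/4 = 1167.75
  smooth-stemmed: 1557 × 1/4 = 389.25

1167.75, 389.25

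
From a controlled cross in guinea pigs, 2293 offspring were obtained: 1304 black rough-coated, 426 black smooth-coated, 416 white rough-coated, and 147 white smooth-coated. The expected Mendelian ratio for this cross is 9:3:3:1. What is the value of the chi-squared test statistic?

0.739

The 9:3:3:1 ratio has 16 parts, so with N = 2293 the expected counts are:
  black rough-coated: 2293 × 9/16 = 1289.8125
  black smooth-coated: 2293 × 3/16 = 429.9375
  white rough-coated: 2293 × 3/16 = 429.9375
  white smooth-coated: 2293 × 1/16 = 143.3125
χ² = Σ (O − E)² / E
  black rough-coated: (1304 − 1289.8125)² / 1289.8125 = 0.1561
  black smooth-coated: (426 − 429.9375)² / 429.9375 = 0.0361
  white rough-coated: (416 − 429.9375)² / 429.9375 = 0.4518
  white smooth-coated: (147 − 143.3125)² / 143.3125 = 0.0949
χ² = 0.1561 + 0.0361 + 0.4518 + 0.0949 = 0.7389 ≈ 0.739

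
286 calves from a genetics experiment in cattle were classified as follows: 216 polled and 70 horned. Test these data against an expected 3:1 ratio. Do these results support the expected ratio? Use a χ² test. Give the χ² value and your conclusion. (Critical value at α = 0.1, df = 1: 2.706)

0.042; consistent

The 3:1 ratio has 4 parts, so with N = 286 the expected counts are:
  polled: 286 × 3/4 = 214.5
  horned: 286 × 1/4 = 71.5
χ² = Σ (O − E)² / E
  polled: (216 − 214.5)² / 214.5 = 0.0105
  horned: (70 − 71.5)² / 71.5 = 0.0315
χ² = 0.0105 + 0.0315 = 0.042
Degrees of freedom = 2 − 1 = 1; critical value at α = 0.1 is 2.706.
Since 0.042 < 2.706, we fail to reject the null hypothesis — the data are consistent with the 3:1 ratio.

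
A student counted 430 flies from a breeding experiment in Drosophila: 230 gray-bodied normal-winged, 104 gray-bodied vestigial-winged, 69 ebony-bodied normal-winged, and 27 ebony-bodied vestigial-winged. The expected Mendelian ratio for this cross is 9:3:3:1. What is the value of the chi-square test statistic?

The 9:3:3:1 ratio has 16 parts, so with N = 430 the expected counts are:
  gray-bodied normal-winged: 430 × 9/16 = 241.875
  gray-bodied vestigial-winged: 430 × 3/16 = 80.625
  ebony-bodied normal-winged: 430 × 3/16 = 80.625
  ebony-bodied vestigial-winged: 430 × 1/16 = 26.875
χ² = Σ (O − E)² / E
  gray-bodied normal-winged: (230 − 241.875)² / 241.875 = 0.5830
  gray-bodied vestigial-winged: (104 − 80.625)² / 80.625 = 6.7769
  ebony-bodied normal-winged: (69 − 80.625)² / 80.625 = 1.6762
  ebony-bodied vestigial-winged: (27 − 26.875)² / 26.875 = 0.0006
χ² = 0.5830 + 6.7769 + 1.6762 + 0.0006 = 9.0367 ≈ 9.037

9.037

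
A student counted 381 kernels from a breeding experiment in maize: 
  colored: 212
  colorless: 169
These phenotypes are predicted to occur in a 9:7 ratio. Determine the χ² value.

Total ratio parts = 16. Expected numbers out of 381:
  colored: 381 × 9/16 = 214.3125
  colorless: 381 × 7/16 = 166.6875
χ² = Σ (O − E)² / E
  colored: (212 − 214.3125)² / 214.3125 = 0.0250
  colorless: (169 − 166.6875)² / 166.6875 = 0.0321
χ² = 0.0250 + 0.0321 = 0.0571 ≈ 0.057

0.057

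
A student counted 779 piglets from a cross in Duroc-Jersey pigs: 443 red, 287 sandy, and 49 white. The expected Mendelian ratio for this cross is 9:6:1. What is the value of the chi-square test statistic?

0.145

The 9:6:1 ratio has 16 parts, so with N = 779 the expected counts are:
  red: 779 × 9/16 = 438.1875
  sandy: 779 × 6/16 = 292.125
  white: 779 × 1/16 = 48.6875
χ² = Σ (O − E)² / E
  red: (443 − 438.1875)² / 438.1875 = 0.0529
  sandy: (287 − 292.125)² / 292.125 = 0.0899
  white: (49 − 48.6875)² / 48.6875 = 0.0020
χ² = 0.0529 + 0.0899 + 0.0020 = 0.1448 ≈ 0.145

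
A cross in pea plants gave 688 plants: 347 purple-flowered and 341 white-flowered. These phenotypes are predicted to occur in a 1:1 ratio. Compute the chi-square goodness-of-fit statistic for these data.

0.052

Expected counts for N = 688 under a 1:1 ratio (total parts = 2):
  purple-flowered: 688 × 1/2 = 344
  white-flowered: 688 × 1/2 = 344
χ² = Σ (O − E)² / E
  purple-flowered: (347 − 344)² / 344 = 0.0262
  white-flowered: (341 − 344)² / 344 = 0.0262
χ² = 0.0262 + 0.0262 = 0.0524 ≈ 0.052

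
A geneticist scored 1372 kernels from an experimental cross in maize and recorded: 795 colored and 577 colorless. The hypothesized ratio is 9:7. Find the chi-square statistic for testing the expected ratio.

1.601

Total ratio parts = 16. Expected numbers out of 1372:
  colored: 1372 × 9/16 = 771.75
  colorless: 1372 × 7/16 = 600.25
χ² = Σ (O − E)² / E
  colored: (795 − 771.75)² / 771.75 = 0.7004
  colorless: (577 − 600.25)² / 600.25 = 0.9006
χ² = 0.7004 + 0.9006 = 1.601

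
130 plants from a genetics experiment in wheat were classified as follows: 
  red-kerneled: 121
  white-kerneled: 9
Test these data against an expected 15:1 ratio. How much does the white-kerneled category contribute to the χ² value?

Expected counts for N = 130 under a 15:1 ratio (total parts = 16):
  red-kerneled: 130 × 15/16 = 121.875
  white-kerneled: 130 × 1/16 = 8.125
Contribution of white-kerneled: (9 − 8.125)² / 8.125 = 0.0942

0.094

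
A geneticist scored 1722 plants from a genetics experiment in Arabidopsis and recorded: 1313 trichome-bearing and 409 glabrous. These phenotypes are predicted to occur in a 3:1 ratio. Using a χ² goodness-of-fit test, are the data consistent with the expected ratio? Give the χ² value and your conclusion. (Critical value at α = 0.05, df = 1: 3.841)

1.432; consistent

Total ratio parts = 4. Expected numbers out of 1722:
  trichome-bearing: 1722 × 3/4 = 1291.5
  glabrous: 1722 × 1/4 = 430.5
χ² = Σ (O − E)² / E
  trichome-bearing: (1313 − 1291.5)² / 1291.5 = 0.3579
  glabrous: (409 − 430.5)² / 430.5 = 1.0738
χ² = 0.3579 + 1.0738 = 1.4317 ≈ 1.432
Degrees of freedom = 2 − 1 = 1; critical value at α = 0.05 is 3.841.
Since 1.432 < 3.841, we fail to reject the null hypothesis — the data are consistent with the 3:1 ratio.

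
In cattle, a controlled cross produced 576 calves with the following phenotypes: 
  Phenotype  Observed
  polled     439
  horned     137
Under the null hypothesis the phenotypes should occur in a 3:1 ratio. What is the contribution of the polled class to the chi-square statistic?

0.113

Total ratio parts = 4. Expected numbers out of 576:
  polled: 576 × 3/4 = 432
  horned: 576 × 1/4 = 144
Contribution of polled: (439 − 432)² / 432 = 0.1134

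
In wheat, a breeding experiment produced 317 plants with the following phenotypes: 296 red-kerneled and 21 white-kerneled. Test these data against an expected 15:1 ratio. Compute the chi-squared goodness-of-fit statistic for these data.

0.076

Expected counts for N = 317 under a 15:1 ratio (total parts = 16):
  red-kerneled: 317 × 15/16 = 297.1875
  white-kerneled: 317 × 1/16 = 19.8125
χ² = Σ (O − E)² / E
  red-kerneled: (296 − 297.1875)² / 297.1875 = 0.0047
  white-kerneled: (21 − 19.8125)² / 19.8125 = 0.0712
χ² = 0.0047 + 0.0712 = 0.0759 ≈ 0.076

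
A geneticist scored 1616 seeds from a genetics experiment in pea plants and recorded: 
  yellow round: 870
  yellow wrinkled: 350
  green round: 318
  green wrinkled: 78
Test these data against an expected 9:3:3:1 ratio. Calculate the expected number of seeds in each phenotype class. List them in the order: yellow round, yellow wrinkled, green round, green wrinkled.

909, 303, 303, 101

Total ratio parts = 16. Expected numbers out of 1616:
  yellow round: 1616 × 9/16 = 909
  yellow wrinkled: 1616 × 3/16 = 303
  green round: 1616 × 3/16 = 303
  green wrinkled: 1616 × 1/16 = 101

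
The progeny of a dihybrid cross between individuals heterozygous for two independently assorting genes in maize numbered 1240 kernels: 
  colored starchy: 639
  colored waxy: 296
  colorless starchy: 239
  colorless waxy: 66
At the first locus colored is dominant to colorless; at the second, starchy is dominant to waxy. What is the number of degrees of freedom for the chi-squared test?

A dihybrid F₂ with independent assortment and complete dominance at both loci gives a 9:3:3:1 phenotypic ratio.
A goodness-of-fit test with 4 phenotype classes has df = 4 − 1 = 3.

3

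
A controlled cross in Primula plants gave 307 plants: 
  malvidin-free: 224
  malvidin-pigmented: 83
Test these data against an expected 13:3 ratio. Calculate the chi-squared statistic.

13.835

Expected counts for N = 307 under a 13:3 ratio (total parts = 16):
  malvidin-free: 307 × 13/16 = 249.4375
  malvidin-pigmented: 307 × 3/16 = 57.5625
χ² = Σ (O − E)² / E
  malvidin-free: (224 − 249.4375)² / 249.4375 = 2.5941
  malvidin-pigmented: (83 − 57.5625)² / 57.5625 = 11.2411
χ² = 2.5941 + 11.2411 = 13.8352 ≈ 13.835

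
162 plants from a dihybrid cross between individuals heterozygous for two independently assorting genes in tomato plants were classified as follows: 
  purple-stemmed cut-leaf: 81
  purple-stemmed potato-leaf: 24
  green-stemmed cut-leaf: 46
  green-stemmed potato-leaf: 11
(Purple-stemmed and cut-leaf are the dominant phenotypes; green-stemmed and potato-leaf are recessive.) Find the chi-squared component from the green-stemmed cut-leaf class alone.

A dihybrid F₂ with independent assortment and complete dominance at both loci gives a 9:3:3:1 phenotypic ratio.
Under the 9:3:3:1 hypothesis (Σ ratio = 16, N = 162):
  purple-stemmed cut-leaf: 162 × 9/16 = 91.125
  purple-stemmed potato-leaf: 162 × 3/16 = 30.375
  green-stemmed cut-leaf: 162 × 3/16 = 30.375
  green-stemmed potato-leaf: 162 × 1/16 = 10.125
Contribution of green-stemmed cut-leaf: (46 − 30.375)² / 30.375 = 8.0376

8.038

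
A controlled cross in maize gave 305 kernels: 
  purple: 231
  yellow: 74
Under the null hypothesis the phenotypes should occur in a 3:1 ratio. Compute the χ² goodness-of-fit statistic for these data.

0.089

Under the 3:1 hypothesis (Σ ratio = 4, N = 305):
  purple: 305 × 3/4 = 228.75
  yellow: 305 × 1/4 = 76.25
χ² = Σ (O − E)² / E
  purple: (231 − 228.75)² / 228.75 = 0.0221
  yellow: (74 − 76.25)² / 76.25 = 0.0664
χ² = 0.0221 + 0.0664 = 0.0885 ≈ 0.089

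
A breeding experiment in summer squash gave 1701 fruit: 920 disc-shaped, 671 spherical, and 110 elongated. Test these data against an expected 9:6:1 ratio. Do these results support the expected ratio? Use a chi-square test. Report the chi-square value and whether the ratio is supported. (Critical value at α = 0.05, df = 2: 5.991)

3.264; consistent

Expected counts for N = 1701 under a 9:6:1 ratio (total parts = 16):
  disc-shaped: 1701 × 9/16 = 956.8125
  spherical: 1701 × 6/16 = 637.875
  elongated: 1701 × 1/16 = 106.3125
χ² = Σ (O − E)² / E
  disc-shaped: (920 − 956.8125)² / 956.8125 = 1.4163
  spherical: (671 − 637.875)² / 637.875 = 1.7202
  elongated: (110 − 106.3125)² / 106.3125 = 0.1279
χ² = 1.4163 + 1.7202 + 0.1279 = 3.2644 ≈ 3.264
Degrees of freedom = 3 − 1 = 2; critical value at α = 0.05 is 5.991.
Since 3.264 < 5.991, we fail to reject the null hypothesis — the data are consistent with the 9:6:1 ratio.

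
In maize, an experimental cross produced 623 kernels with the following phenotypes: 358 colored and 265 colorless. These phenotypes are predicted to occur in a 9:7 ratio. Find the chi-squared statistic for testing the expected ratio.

0.373

Under the 9:7 hypothesis (Σ ratio = 16, N = 623):
  colored: 623 × 9/16 = 350.4375
  colorless: 623 × 7/16 = 272.5625
χ² = Σ (O − E)² / E
  colored: (358 − 350.4375)² / 350.4375 = 0.1632
  colorless: (265 − 272.5625)² / 272.5625 = 0.2098
χ² = 0.1632 + 0.2098 = 0.373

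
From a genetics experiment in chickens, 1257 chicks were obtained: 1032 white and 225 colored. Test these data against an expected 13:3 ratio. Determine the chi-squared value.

0.596

The 13:3 ratio has 16 parts, so with N = 1257 the expected counts are:
  white: 1257 × 13/16 = 1021.3125
  colored: 1257 × 3/16 = 235.6875
χ² = Σ (O − E)² / E
  white: (1032 − 1021.3125)² / 1021.3125 = 0.1118
  colored: (225 − 235.6875)² / 235.6875 = 0.4846
χ² = 0.1118 + 0.4846 = 0.5964 ≈ 0.596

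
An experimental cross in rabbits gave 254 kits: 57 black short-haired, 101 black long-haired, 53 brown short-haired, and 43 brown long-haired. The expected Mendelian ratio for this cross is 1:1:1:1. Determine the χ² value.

31.165

Expected counts for N = 254 under a 1:1:1:1 ratio (total parts = 4):
  black short-haired: 254 × 1/4 = 63.5
  black long-haired: 254 × 1/4 = 63.5
  brown short-haired: 254 × 1/4 = 63.5
  brown long-haired: 254 × 1/4 = 63.5
χ² = Σ (O − E)² / E
  black short-haired: (57 − 63.5)² / 63.5 = 0.6654
  black long-haired: (101 − 63.5)² / 63.5 = 22.1457
  brown short-haired: (53 − 63.5)² / 63.5 = 1.7362
  brown long-haired: (43 − 63.5)² / 63.5 = 6.6181
χ² = 0.6654 + 22.1457 + 1.7362 + 6.6181 = 31.1654 ≈ 31.165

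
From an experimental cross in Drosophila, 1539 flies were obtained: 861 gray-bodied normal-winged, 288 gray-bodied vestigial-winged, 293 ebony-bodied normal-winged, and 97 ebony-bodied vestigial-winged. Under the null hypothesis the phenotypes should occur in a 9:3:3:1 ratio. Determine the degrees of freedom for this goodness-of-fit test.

A goodness-of-fit test with 4 phenotype classes has df = 4 − 1 = 3.

3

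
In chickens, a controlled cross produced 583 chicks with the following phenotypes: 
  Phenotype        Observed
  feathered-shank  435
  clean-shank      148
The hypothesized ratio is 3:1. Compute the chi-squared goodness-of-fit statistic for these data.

0.046

Under the 3:1 hypothesis (Σ ratio = 4, N = 583):
  feathered-shank: 583 × 3/4 = 437.25
  clean-shank: 583 × 1/4 = 145.75
χ² = Σ (O − E)² / E
  feathered-shank: (435 − 437.25)² / 437.25 = 0.0116
  clean-shank: (148 − 145.75)² / 145.75 = 0.0347
χ² = 0.0116 + 0.0347 = 0.0463 ≈ 0.046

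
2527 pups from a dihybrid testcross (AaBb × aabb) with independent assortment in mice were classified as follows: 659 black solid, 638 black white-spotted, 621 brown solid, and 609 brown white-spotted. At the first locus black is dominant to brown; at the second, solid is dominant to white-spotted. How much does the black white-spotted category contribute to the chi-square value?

0.062

A dihybrid testcross with independent assortment gives a 1:1:1:1 ratio.
Under the 1:1:1:1 hypothesis (Σ ratio = 4, N = 2527):
  black solid: 2527 × 1/4 = 631.75
  black white-spotted: 2527 × 1/4 = 631.75
  brown solid: 2527 × 1/4 = 631.75
  brown white-spotted: 2527 × 1/4 = 631.75
Contribution of black white-spotted: (638 − 631.75)² / 631.75 = 0.0618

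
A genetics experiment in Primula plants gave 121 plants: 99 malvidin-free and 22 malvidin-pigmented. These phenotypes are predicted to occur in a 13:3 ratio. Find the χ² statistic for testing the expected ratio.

0.026

Expected counts for N = 121 under a 13:3 ratio (total parts = 16):
  malvidin-free: 121 × 13/16 = 98.3125
  malvidin-pigmented: 121 × 3/16 = 22.6875
χ² = Σ (O − E)² / E
  malvidin-free: (99 − 98.3125)² / 98.3125 = 0.0048
  malvidin-pigmented: (22 − 22.6875)² / 22.6875 = 0.0208
χ² = 0.0048 + 0.0208 = 0.0256 ≈ 0.026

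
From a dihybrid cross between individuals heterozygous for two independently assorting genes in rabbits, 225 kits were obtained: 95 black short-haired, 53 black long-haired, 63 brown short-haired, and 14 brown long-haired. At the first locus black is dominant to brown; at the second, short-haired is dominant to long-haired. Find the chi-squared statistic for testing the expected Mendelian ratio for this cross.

A dihybrid F₂ with independent assortment and complete dominance at both loci gives a 9:3:3:1 phenotypic ratio.
Under the 9:3:3:1 hypothesis (Σ ratio = 16, N = 225):
  black short-haired: 225 × 9/16 = 126.5625
  black long-haired: 225 × 3/16 = 42.1875
  brown short-haired: 225 × 3/16 = 42.1875
  brown long-haired: 225 × 1/16 = 14.0625
χ² = Σ (O − E)² / E
  black short-haired: (95 − 126.5625)² / 126.5625 = 7.8711
  black long-haired: (53 − 42.1875)² / 42.1875 = 2.7712
  brown short-haired: (63 − 42.1875)² / 42.1875 = 10.2675
  brown long-haired: (14 − 14.0625)² / 14.0625 = 0.0003
χ² = 7.8711 + 2.7712 + 10.2675 + 0.0003 = 20.9101 ≈ 20.910

20.910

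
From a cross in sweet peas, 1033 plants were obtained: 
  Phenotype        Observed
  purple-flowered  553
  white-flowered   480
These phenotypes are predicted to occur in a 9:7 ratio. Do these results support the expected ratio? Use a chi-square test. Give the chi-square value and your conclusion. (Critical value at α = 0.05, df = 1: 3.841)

3.098; consistent

The 9:7 ratio has 16 parts, so with N = 1033 the expected counts are:
  purple-flowered: 1033 × 9/16 = 581.0625
  white-flowered: 1033 × 7/16 = 451.9375
χ² = Σ (O − E)² / E
  purple-flowered: (553 − 581.0625)² / 581.0625 = 1.3553
  white-flowered: (480 − 451.9375)² / 451.9375 = 1.7425
χ² = 1.3553 + 1.7425 = 3.0978 ≈ 3.098
Degrees of freedom = 2 − 1 = 1; critical value at α = 0.05 is 3.841.
Since 3.098 < 3.841, we fail to reject the null hypothesis — the data are consistent with the 9:7 ratio.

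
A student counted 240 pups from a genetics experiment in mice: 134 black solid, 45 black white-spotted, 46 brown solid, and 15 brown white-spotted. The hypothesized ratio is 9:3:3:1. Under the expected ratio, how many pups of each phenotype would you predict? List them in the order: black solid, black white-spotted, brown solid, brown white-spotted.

Under the 9:3:3:1 hypothesis (Σ ratio = 16, N = 240):
  black solid: 240 × 9/16 = 135
  black white-spotted: 240 × 3/16 = 45
  brown solid: 240 × 3/16 = 45
  brown white-spotted: 240 × 1/16 = 15

135, 45, 45, 15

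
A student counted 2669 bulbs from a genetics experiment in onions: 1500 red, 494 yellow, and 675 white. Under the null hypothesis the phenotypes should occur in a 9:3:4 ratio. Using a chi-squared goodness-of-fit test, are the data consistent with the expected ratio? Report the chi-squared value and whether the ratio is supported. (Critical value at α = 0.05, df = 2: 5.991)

The 9:3:4 ratio has 16 parts, so with N = 2669 the expected counts are:
  red: 2669 × 9/16 = 1501.3125
  yellow: 2669 × 3/16 = 500.4375
  white: 2669 × 4/16 = 667.25
χ² = Σ (O − E)² / E
  red: (1500 − 1501.3125)² / 1501.3125 = 0.0011
  yellow: (494 − 500.4375)² / 500.4375 = 0.0828
  white: (675 − 667.25)² / 667.25 = 0.0900
χ² = 0.0011 + 0.0828 + 0.0900 = 0.1739 ≈ 0.174
Degrees of freedom = 3 − 1 = 2; critical value at α = 0.05 is 5.991.
Since 0.174 < 5.991, we fail to reject the null hypothesis — the data are consistent with the 9:3:4 ratio.

0.174; consistent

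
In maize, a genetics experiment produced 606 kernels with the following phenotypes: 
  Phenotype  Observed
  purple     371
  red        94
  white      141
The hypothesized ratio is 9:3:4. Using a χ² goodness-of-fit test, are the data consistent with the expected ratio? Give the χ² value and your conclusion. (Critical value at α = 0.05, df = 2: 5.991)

6.780; not consistent

The 9:3:4 ratio has 16 parts, so with N = 606 the expected counts are:
  purple: 606 × 9/16 = 340.875
  red: 606 × 3/16 = 113.625
  white: 606 × 4/16 = 151.5
χ² = Σ (O − E)² / E
  purple: (371 − 340.875)² / 340.875 = 2.6623
  red: (94 − 113.625)² / 113.625 = 3.3896
  white: (141 − 151.5)² / 151.5 = 0.7277
χ² = 2.6623 + 3.3896 + 0.7277 = 6.7796 ≈ 6.780
Degrees of freedom = 3 − 1 = 2; critical value at α = 0.05 is 5.991.
Since 6.780 > 5.991, we reject the null hypothesis — the data do not fit the 9:3:4 ratio.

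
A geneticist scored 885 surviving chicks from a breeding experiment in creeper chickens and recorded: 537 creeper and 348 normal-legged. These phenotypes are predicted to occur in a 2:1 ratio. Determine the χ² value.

Total ratio parts = 3. Expected numbers out of 885:
  creeper: 885 × 2/3 = 590
  normal-legged: 885 × 1/3 = 295
χ² = Σ (O − E)² / E
  creeper: (537 − 590)² / 590 = 4.7610
  normal-legged: (348 − 295)² / 295 = 9.5220
χ² = 4.7610 + 9.5220 = 14.283

14.283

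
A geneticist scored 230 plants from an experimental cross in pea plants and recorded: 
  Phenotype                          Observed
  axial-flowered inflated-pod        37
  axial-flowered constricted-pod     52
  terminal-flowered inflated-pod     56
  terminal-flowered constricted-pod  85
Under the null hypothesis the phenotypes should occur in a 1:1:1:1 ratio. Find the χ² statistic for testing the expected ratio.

21.026

Under the 1:1:1:1 hypothesis (Σ ratio = 4, N = 230):
  axial-flowered inflated-pod: 230 × 1/4 = 57.5
  axial-flowered constricted-pod: 230 × 1/4 = 57.5
  terminal-flowered inflated-pod: 230 × 1/4 = 57.5
  terminal-flowered constricted-pod: 230 × 1/4 = 57.5
χ² = Σ (O − E)² / E
  axial-flowered inflated-pod: (37 − 57.5)² / 57.5 = 7.3087
  axial-flowered constricted-pod: (52 − 57.5)² / 57.5 = 0.5261
  terminal-flowered inflated-pod: (56 − 57.5)² / 57.5 = 0.0391
  terminal-flowered constricted-pod: (85 − 57.5)² / 57.5 = 13.1522
χ² = 7.3087 + 0.5261 + 0.0391 + 13.1522 = 21.0261 ≈ 21.026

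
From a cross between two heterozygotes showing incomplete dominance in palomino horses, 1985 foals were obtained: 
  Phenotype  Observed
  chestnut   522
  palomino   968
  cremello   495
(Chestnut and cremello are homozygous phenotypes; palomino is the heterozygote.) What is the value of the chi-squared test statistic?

With incomplete dominance, a heterozygote × heterozygote cross gives a 1:2:1 phenotypic ratio.
Expected counts for N = 1985 under a 1:2:1 ratio (total parts = 4):
  chestnut: 1985 × 1/4 = 496.25
  palomino: 1985 × 2/4 = 992.5
  cremello: 1985 × 1/4 = 496.25
χ² = Σ (O − E)² / E
  chestnut: (522 − 496.25)² / 496.25 = 1.3361
  palomino: (968 − 992.5)² / 992.5 = 0.6048
  cremello: (495 − 496.25)² / 496.25 = 0.0031
χ² = 1.3361 + 0.6048 + 0.0031 = 1.944

1.944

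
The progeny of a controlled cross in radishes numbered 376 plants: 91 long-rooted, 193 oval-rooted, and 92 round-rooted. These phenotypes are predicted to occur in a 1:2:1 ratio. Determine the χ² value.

0.271

Under the 1:2:1 hypothesis (Σ ratio = 4, N = 376):
  long-rooted: 376 × 1/4 = 94
  oval-rooted: 376 × 2/4 = 188
  round-rooted: 376 × 1/4 = 94
χ² = Σ (O − E)² / E
  long-rooted: (91 − 94)² / 94 = 0.0957
  oval-rooted: (193 − 188)² / 188 = 0.1330
  round-rooted: (92 − 94)² / 94 = 0.0426
χ² = 0.0957 + 0.1330 + 0.0426 = 0.2713 ≈ 0.271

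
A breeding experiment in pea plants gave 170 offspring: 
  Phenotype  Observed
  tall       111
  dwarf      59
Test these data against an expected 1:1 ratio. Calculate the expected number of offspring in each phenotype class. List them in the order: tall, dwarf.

Total ratio parts = 2. Expected numbers out of 170:
  tall: 170 × 1/2 = 85
  dwarf: 170 × 1/2 = 85

85, 85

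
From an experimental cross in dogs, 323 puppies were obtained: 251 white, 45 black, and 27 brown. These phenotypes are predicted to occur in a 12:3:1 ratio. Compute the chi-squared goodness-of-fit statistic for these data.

Under the 12:3:1 hypothesis (Σ ratio = 16, N = 323):
  white: 323 × 12/16 = 242.25
  black: 323 × 3/16 = 60.5625
  brown: 323 × 1/16 = 20.1875
χ² = Σ (O − E)² / E
  white: (251 − 242.25)² / 242.25 = 0.3160
  black: (45 − 60.5625)² / 60.5625 = 3.9990
  brown: (27 − 20.1875)² / 20.1875 = 2.2990
χ² = 0.3160 + 3.9990 + 2.2990 = 6.614

6.614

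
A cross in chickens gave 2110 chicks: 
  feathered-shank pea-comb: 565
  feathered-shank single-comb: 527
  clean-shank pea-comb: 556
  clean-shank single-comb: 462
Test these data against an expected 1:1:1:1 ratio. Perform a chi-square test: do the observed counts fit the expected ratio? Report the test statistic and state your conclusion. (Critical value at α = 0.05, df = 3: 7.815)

Expected counts for N = 2110 under a 1:1:1:1 ratio (total parts = 4):
  feathered-shank pea-comb: 2110 × 1/4 = 527.5
  feathered-shank single-comb: 2110 × 1/4 = 527.5
  clean-shank pea-comb: 2110 × 1/4 = 527.5
  clean-shank single-comb: 2110 × 1/4 = 527.5
χ² = Σ (O − E)² / E
  feathered-shank pea-comb: (565 − 527.5)² / 527.5 = 2.6659
  feathered-shank single-comb: (527 − 527.5)² / 527.5 = 0.0005
  clean-shank pea-comb: (556 − 527.5)² / 527.5 = 1.5398
  clean-shank single-comb: (462 − 527.5)² / 527.5 = 8.1332
χ² = 2.6659 + 0.0005 + 1.5398 + 8.1332 = 12.3394 ≈ 12.339
Degrees of freedom = 4 − 1 = 3; critical value at α = 0.05 is 7.815.
Since 12.339 > 7.815, we reject the null hypothesis — the data do not fit the 1:1:1:1 ratio.

12.339; not consistent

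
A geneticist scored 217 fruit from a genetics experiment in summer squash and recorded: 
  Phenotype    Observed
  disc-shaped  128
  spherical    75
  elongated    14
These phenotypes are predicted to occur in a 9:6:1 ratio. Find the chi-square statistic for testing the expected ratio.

Total ratio parts = 16. Expected numbers out of 217:
  disc-shaped: 217 × 9/16 = 122.0625
  spherical: 217 × 6/16 = 81.375
  elongated: 217 × 1/16 = 13.5625
χ² = Σ (O − E)² / E
  disc-shaped: (128 − 122.0625)² / 122.0625 = 0.2888
  spherical: (75 − 81.375)² / 81.375 = 0.4994
  elongated: (14 − 13.5625)² / 13.5625 = 0.0141
χ² = 0.2888 + 0.4994 + 0.0141 = 0.8023 ≈ 0.802

0.802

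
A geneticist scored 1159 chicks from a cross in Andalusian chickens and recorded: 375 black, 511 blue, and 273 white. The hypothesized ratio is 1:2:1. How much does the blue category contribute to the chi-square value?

8.097

The 1:2:1 ratio has 4 parts, so with N = 1159 the expected counts are:
  black: 1159 × 1/4 = 289.75
  blue: 1159 × 2/4 = 579.5
  white: 1159 × 1/4 = 289.75
Contribution of blue: (511 − 579.5)² / 579.5 = 8.0971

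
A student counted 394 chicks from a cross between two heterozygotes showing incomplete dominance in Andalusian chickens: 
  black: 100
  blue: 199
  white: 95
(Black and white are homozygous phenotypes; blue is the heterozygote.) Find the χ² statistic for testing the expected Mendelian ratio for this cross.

0.168

With incomplete dominance, a heterozygote × heterozygote cross gives a 1:2:1 phenotypic ratio.
Under the 1:2:1 hypothesis (Σ ratio = 4, N = 394):
  black: 394 × 1/4 = 98.5
  blue: 394 × 2/4 = 197
  white: 394 × 1/4 = 98.5
χ² = Σ (O − E)² / E
  black: (100 − 98.5)² / 98.5 = 0.0228
  blue: (199 − 197)² / 197 = 0.0203
  white: (95 − 98.5)² / 98.5 = 0.1244
χ² = 0.0228 + 0.0203 + 0.1244 = 0.1675 ≈ 0.168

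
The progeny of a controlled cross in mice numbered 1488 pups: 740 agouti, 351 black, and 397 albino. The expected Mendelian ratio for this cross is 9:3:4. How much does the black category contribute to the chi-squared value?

Under the 9:3:4 hypothesis (Σ ratio = 16, N = 1488):
  agouti: 1488 × 9/16 = 837
  black: 1488 × 3/16 = 279
  albino: 1488 × 4/16 = 372
Contribution of black: (351 − 279)² / 279 = 18.5806

18.581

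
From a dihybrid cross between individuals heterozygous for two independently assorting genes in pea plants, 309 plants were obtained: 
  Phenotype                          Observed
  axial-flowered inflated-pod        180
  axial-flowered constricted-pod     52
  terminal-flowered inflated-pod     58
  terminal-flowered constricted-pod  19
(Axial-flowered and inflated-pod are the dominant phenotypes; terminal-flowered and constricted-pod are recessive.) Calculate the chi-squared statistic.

0.834

A dihybrid F₂ with independent assortment and complete dominance at both loci gives a 9:3:3:1 phenotypic ratio.
Total ratio parts = 16. Expected numbers out of 309:
  axial-flowered inflated-pod: 309 × 9/16 = 173.8125
  axial-flowered constricted-pod: 309 × 3/16 = 57.9375
  terminal-flowered inflated-pod: 309 × 3/16 = 57.9375
  terminal-flowered constricted-pod: 309 × 1/16 = 19.3125
χ² = Σ (O − E)² / E
  axial-flowered inflated-pod: (180 − 173.8125)² / 173.8125 = 0.2203
  axial-flowered constricted-pod: (52 − 57.9375)² / 57.9375 = 0.6085
  terminal-flowered inflated-pod: (58 − 57.9375)² / 57.9375 = 0.0001
  terminal-flowered constricted-pod: (19 − 19.3125)² / 19.3125 = 0.0051
χ² = 0.2203 + 0.6085 + 0.0001 + 0.0051 = 0.834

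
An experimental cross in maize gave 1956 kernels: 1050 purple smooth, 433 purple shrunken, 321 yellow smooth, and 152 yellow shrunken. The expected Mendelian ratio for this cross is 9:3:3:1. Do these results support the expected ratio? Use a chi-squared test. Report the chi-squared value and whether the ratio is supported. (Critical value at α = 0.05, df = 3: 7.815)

27.209; not consistent

Total ratio parts = 16. Expected numbers out of 1956:
  purple smooth: 1956 × 9/16 = 1100.25
  purple shrunken: 1956 × 3/16 = 366.75
  yellow smooth: 1956 × 3/16 = 366.75
  yellow shrunken: 1956 × 1/16 = 122.25
χ² = Σ (O − E)² / E
  purple smooth: (1050 − 1100.25)² / 1100.25 = 2.2950
  purple shrunken: (433 − 366.75)² / 366.75 = 11.9675
  yellow smooth: (321 − 366.75)² / 366.75 = 5.7071
  yellow shrunken: (152 − 122.25)² / 122.25 = 7.2398
χ² = 2.2950 + 11.9675 + 5.7071 + 7.2398 = 27.2094 ≈ 27.209
Degrees of freedom = 4 − 1 = 3; critical value at α = 0.05 is 7.815.
Since 27.209 > 7.815, we reject the null hypothesis — the data do not fit the 9:3:3:1 ratio.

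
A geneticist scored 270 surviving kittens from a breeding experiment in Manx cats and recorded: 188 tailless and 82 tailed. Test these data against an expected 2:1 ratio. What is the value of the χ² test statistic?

1.067

Total ratio parts = 3. Expected numbers out of 270:
  tailless: 270 × 2/3 = 180
  tailed: 270 × 1/3 = 90
χ² = Σ (O − E)² / E
  tailless: (188 − 180)² / 180 = 0.3556
  tailed: (82 − 90)² / 90 = 0.7111
χ² = 0.3556 + 0.7111 = 1.0667 ≈ 1.067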